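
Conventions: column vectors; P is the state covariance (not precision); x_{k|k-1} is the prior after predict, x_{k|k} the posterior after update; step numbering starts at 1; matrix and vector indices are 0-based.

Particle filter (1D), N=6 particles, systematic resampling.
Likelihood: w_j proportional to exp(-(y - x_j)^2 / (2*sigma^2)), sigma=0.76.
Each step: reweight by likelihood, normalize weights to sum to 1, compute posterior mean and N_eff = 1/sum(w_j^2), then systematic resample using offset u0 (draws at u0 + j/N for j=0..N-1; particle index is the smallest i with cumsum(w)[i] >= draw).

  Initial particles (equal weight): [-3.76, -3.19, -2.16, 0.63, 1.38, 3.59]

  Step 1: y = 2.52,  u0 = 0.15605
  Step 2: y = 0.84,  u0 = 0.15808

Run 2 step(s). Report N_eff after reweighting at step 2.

step 1: w=[0.0000, 0.0000, 0.0000, 0.0613, 0.4380, 0.5008]  mean=2.4407  Neff=2.2404  idx=[4, 4, 4, 5, 5, 5]
step 2: w=[0.3327, 0.3327, 0.3327, 0.0006, 0.0006, 0.0006]  mean=1.3841  Neff=3.0111  idx=[0, 0, 1, 1, 2, 2]

N_eff = 3.0111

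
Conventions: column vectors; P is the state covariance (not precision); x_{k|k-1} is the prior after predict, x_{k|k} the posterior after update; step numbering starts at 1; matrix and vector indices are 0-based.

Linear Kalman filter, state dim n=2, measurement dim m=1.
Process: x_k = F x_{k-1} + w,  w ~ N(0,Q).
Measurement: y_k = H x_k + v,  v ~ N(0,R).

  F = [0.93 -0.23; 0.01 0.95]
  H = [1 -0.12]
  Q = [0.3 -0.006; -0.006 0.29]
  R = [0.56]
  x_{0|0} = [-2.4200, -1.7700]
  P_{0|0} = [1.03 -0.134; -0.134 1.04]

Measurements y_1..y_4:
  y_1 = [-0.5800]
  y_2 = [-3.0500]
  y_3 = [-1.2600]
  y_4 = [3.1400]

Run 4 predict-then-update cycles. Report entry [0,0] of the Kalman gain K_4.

step 1: x^-=[-1.8435, -1.7057]  P^-=[1.3032 -0.3417; -0.3417 1.2262]  S=[1.9629]  K=[0.6848; -0.2491]  nu=[1.0588]  x^+=[-1.1184, -1.9694]  P^+=[0.3827 -0.0069; -0.0069 1.1044]
step 2: x^-=[-0.5872, -1.8821]  P^-=[0.6924 -0.2499; -0.2499 1.2866]  S=[1.3309]  K=[0.5428; -0.3038]  nu=[-2.6887]  x^+=[-2.0465, -1.0654]  P^+=[0.3003 -0.0305; -0.0305 1.1638]
step 3: x^-=[-1.6582, -1.0326]  P^-=[0.6343 -0.2843; -0.2843 1.3398]  S=[1.2819]  K=[0.5215; -0.3472]  nu=[0.2743]  x^+=[-1.5152, -1.1278]  P^+=[0.2858 -0.0522; -0.0522 1.1852]
step 4: x^-=[-1.1497, -1.0866]  P^-=[0.6322 -0.3083; -0.3083 1.3587]  S=[1.2858]  K=[0.5205; -0.3666]  nu=[4.1593]  x^+=[1.0151, -2.6115]  P^+=[0.2839 -0.0630; -0.0630 1.1859]

K[0,0] = 0.5205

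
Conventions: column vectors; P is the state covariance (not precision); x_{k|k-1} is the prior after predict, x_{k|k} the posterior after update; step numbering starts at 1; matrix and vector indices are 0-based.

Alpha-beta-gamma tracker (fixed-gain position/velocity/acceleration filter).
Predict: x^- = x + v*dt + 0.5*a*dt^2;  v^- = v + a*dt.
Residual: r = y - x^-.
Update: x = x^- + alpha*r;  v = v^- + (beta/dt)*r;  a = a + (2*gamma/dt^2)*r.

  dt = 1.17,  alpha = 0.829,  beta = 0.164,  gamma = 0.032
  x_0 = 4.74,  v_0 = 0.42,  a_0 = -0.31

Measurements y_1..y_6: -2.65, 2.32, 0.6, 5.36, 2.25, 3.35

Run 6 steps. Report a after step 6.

a_post = 0.0060

step 1: x_pred=5.0192  r=-7.6692  x^+=-1.3386  v^+=-1.0177  a^+=-0.6686
step 2: x_pred=-2.9869  r=5.3069  x^+=1.4125  v^+=-1.0560  a^+=-0.4204
step 3: x_pred=-0.1108  r=0.7108  x^+=0.4784  v^+=-1.4483  a^+=-0.3872
step 4: x_pred=-1.4811  r=6.8411  x^+=4.1902  v^+=-0.9424  a^+=-0.0674
step 5: x_pred=3.0414  r=-0.7914  x^+=2.3853  v^+=-1.1322  a^+=-0.1044
step 6: x_pred=0.9892  r=2.3608  x^+=2.9463  v^+=-0.9234  a^+=0.0060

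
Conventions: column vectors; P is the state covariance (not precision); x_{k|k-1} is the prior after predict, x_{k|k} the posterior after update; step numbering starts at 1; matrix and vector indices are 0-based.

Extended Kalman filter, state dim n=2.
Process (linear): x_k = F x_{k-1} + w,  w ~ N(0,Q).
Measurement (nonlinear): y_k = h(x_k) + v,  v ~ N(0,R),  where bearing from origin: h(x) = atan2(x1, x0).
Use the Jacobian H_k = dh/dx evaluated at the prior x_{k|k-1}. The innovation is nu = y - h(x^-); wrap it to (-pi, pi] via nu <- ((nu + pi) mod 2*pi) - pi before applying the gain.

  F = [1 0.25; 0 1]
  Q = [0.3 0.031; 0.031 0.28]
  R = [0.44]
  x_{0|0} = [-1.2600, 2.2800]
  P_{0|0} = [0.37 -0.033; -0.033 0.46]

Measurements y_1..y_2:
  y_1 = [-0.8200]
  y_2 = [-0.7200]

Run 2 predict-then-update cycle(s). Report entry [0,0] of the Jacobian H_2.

H_jac[0,0] = -0.2795

step 1: x^-=[-0.6900, 2.2800]  P^-=[0.6823 0.1130; 0.1130 0.7400]  H_jac=[-0.4018 -0.1216]  S=[0.5721]  K=[-0.5032; -0.2366]  nu=[-2.6847]  x^+=[0.6608, 2.9153]  P^+=[0.5374 0.0449; 0.0449 0.7080]
step 2: x^-=[1.3896, 2.9153]  P^-=[0.9041 0.2529; 0.2529 0.9880]  H_jac=[-0.2795 0.1332]  S=[0.5093]  K=[-0.4300; 0.1197]  nu=[-1.8460]  x^+=[2.1834, 2.6944]  P^+=[0.8099 0.2791; 0.2791 0.9807]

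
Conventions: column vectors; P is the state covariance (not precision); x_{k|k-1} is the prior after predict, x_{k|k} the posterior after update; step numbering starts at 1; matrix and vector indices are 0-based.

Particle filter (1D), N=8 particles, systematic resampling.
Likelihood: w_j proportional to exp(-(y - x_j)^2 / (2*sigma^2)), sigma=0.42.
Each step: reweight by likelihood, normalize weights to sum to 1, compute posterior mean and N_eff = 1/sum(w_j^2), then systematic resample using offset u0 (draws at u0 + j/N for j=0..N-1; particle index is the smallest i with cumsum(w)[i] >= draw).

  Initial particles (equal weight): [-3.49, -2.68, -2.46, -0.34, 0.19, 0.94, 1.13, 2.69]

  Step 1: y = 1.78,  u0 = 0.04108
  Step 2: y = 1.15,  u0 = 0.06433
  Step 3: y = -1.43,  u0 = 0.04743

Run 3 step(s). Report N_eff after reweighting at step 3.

N_eff = 2.8897

step 1: w=[0.0000, 0.0000, 0.0000, 0.0000, 0.0014, 0.2536, 0.5658, 0.1792]  mean=1.3600  Neff=2.4009  idx=[5, 5, 6, 6, 6, 6, 6, 7]
step 2: w=[0.1305, 0.1305, 0.1477, 0.1477, 0.1477, 0.1477, 0.1477, 0.0002]  mean=1.0807  Neff=6.9818  idx=[0, 1, 2, 3, 4, 4, 5, 6]
step 3: w=[0.4129, 0.4129, 0.0290, 0.0290, 0.0290, 0.0290, 0.0290, 0.0290]  mean=0.9731  Neff=2.8897  idx=[0, 0, 0, 1, 1, 1, 1, 5]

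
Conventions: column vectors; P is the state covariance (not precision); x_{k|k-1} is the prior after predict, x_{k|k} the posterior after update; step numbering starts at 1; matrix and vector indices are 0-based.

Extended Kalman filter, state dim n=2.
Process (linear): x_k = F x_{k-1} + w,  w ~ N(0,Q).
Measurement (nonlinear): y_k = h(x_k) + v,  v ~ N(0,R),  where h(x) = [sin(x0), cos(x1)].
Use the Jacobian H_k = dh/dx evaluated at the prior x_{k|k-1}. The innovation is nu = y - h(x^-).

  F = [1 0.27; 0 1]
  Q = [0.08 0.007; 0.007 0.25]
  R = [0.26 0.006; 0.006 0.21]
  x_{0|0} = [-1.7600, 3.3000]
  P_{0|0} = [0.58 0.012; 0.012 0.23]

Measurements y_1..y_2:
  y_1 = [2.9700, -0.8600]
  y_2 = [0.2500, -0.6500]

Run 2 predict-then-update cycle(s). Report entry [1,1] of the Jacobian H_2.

step 1: x^-=[-0.8690, 3.3000]  P^-=[0.6832 0.0811; 0.0811 0.4800]  H_jac=[0.6456 0.0000; 0.0000 0.1577]  S=[0.5448 0.0143; 0.0143 0.2219]  K=[0.8096 0.0056; 0.0873 0.3355]  nu=[3.7337, 0.1275]  x^+=[2.1543, 3.6688]  P^+=[0.3261 0.0383; 0.0383 0.4500]
step 2: x^-=[3.1449, 3.6688]  P^-=[0.4596 0.1668; 0.1668 0.7000]  H_jac=[-1.0000 0.0000; 0.0000 0.5031]  S=[0.7196 -0.0779; -0.0779 0.3872]  K=[-0.6289 0.0902; -0.1363 0.8822]  nu=[0.2533, 0.2142]  x^+=[3.0049, 3.8233]  P^+=[0.1630 0.0301; 0.0301 0.3666]

H_jac[1,1] = 0.5031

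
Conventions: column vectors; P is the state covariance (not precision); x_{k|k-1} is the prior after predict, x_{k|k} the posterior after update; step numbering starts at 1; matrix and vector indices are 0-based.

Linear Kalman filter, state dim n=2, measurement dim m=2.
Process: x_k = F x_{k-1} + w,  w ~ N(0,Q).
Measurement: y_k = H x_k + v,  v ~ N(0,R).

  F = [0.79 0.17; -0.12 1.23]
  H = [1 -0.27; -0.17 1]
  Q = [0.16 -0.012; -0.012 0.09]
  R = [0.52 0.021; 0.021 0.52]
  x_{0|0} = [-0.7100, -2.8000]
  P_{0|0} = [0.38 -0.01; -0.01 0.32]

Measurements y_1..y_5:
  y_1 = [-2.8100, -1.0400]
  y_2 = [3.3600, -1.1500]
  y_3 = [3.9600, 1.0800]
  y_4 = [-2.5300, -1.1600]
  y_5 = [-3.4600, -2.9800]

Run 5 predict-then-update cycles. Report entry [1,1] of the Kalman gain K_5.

K[1,1] = 0.4603

step 1: x^-=[-1.0369, -3.3588]  P^-=[0.4037 0.0094; 0.0094 0.5826]  S=[0.9611 -0.1951; -0.1951 1.1110]  K=[0.4216 0.0207; -0.0495 0.5142]  nu=[-2.6800, 2.1425]  x^+=[-2.1225, -2.1244]  P^+=[0.2358 0.0597; 0.0597 0.2765]
step 2: x^-=[-2.0379, -2.3583]  P^-=[0.3312 0.0803; 0.0803 0.4941]  S=[0.8439 -0.0848; -0.0848 0.9964]  K=[0.3724 0.0557; -0.0147 0.4809]  nu=[4.7611, 0.8619]  x^+=[-0.2169, -2.0136]  P^+=[0.2146 0.0733; 0.0733 0.2622]
step 3: x^-=[-0.5137, -2.4508]  P^-=[0.3212 0.0922; 0.0922 0.4682]  S=[0.8255 -0.0636; -0.0636 0.9661]  K=[0.3638 0.0629; -0.0054 0.4680]  nu=[3.8120, 3.4434]  x^+=[1.0894, -0.8597]  P^+=[0.2110 0.0762; 0.0762 0.2562]
step 4: x^-=[0.7145, -1.1881]  P^-=[0.3196 0.0941; 0.0941 0.4582]  S=[0.8222 -0.0587; -0.0587 0.9554]  K=[0.3624 0.0638; -0.0031 0.4626]  nu=[-3.5653, 0.1496]  x^+=[-0.5679, -1.1080]  P^+=[0.2104 0.0766; 0.0766 0.2535]
step 5: x^-=[-0.6370, -1.2947]  P^-=[0.3192 0.0939; 0.0939 0.4540]  S=[0.8216 -0.0576; -0.0576 0.9513]  K=[0.3621 0.0636; -0.0026 0.4603]  nu=[-3.1726, -1.7936]  x^+=[-1.9000, -2.1120]  P^+=[0.2103 0.0764; 0.0764 0.2523]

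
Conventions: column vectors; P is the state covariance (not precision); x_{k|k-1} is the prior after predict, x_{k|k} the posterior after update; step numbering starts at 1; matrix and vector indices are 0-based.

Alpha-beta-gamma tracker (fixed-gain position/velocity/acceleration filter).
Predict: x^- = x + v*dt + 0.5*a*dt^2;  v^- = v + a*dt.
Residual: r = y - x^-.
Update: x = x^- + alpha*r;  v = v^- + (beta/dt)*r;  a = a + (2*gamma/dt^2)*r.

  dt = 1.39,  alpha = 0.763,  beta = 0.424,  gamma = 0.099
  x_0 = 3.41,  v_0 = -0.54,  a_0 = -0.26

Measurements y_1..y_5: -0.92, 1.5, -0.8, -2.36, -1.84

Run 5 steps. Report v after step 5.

step 1: x_pred=2.4082  r=-3.3282  x^+=-0.1312  v^+=-1.9166  a^+=-0.6011
step 2: x_pred=-3.3760  r=4.8760  x^+=0.3444  v^+=-1.2648  a^+=-0.1014
step 3: x_pred=-1.5116  r=0.7116  x^+=-0.9686  v^+=-1.1886  a^+=-0.0285
step 4: x_pred=-2.6483  r=0.2883  x^+=-2.4283  v^+=-1.1402  a^+=0.0011
step 5: x_pred=-4.0122  r=2.1722  x^+=-2.3548  v^+=-0.4761  a^+=0.2237

v_post = -0.4761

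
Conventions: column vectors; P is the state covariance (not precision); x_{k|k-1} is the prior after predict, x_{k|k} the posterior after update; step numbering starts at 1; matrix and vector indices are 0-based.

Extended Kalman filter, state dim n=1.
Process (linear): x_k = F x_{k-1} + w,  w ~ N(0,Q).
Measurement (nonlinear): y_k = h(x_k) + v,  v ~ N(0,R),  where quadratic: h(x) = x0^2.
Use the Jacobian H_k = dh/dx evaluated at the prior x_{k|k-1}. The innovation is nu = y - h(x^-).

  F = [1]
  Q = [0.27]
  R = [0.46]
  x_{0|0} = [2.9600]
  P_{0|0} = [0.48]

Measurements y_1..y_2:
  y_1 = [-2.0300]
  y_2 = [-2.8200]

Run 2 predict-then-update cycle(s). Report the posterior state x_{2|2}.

step 1: x^-=[2.9600]  P^-=[0.7500]  H_jac=[5.9200]  S=[26.7448]  K=[0.1660]  nu=[-10.7916]  x^+=[1.1684]  P^+=[0.0129]
step 2: x^-=[1.1684]  P^-=[0.2829]  H_jac=[2.3369]  S=[2.0049]  K=[0.3297]  nu=[-4.1853]  x^+=[-0.2116]  P^+=[0.0649]

x_post = [-0.2116]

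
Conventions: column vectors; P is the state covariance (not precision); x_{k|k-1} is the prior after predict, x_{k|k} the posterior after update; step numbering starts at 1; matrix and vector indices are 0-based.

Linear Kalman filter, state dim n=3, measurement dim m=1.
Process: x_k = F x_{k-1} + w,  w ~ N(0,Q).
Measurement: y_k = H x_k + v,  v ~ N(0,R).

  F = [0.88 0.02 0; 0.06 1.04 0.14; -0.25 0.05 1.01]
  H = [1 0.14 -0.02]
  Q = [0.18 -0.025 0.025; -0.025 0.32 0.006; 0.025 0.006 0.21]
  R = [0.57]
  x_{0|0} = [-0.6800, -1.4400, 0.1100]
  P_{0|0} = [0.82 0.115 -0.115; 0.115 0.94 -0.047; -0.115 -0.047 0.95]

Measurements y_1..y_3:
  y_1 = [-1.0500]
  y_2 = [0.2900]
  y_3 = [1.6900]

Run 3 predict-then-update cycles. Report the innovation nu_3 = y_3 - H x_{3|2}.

innov = [2.0806]

step 1: x^-=[-0.6272, -1.5230, 0.2091]  P^-=[0.8194 0.1289 -0.2531; 0.1289 1.3570 0.0947; -0.2531 0.0947 1.2831]  S=[1.4622]  K=[0.5762; 0.2168; -0.1816]  nu=[-0.2054]  x^+=[-0.7456, -1.5675, 0.2464]  P^+=[0.3340 -0.0537 -0.1001; -0.0537 1.2883 0.1523; -0.1001 0.1523 1.2349]
step 2: x^-=[-0.6874, -1.6405, 0.3569]  P^-=[0.4372 -0.0417 -0.1352; -0.0417 1.7748 0.4149; -0.1352 0.4149 1.5611]  S=[1.0341]  K=[0.4198; 0.1919; -0.1048]  nu=[1.2142]  x^+=[-0.1777, -1.4074, 0.2297]  P^+=[0.2550 -0.1250 -0.0897; -0.1250 1.7367 0.4357; -0.0897 0.4357 1.5498]
step 3: x^-=[-0.1845, -1.4422, 0.2060]  P^-=[0.3738 -0.0998 -0.1052; -0.0998 2.3394 0.8021; -0.1052 0.8021 1.9036]  S=[0.9621]  K=[0.3761; 0.2200; -0.0322]  nu=[2.0806]  x^+=[0.5980, -0.9846, 0.1391]  P^+=[0.2376 -0.1794 -0.0935; -0.1794 2.2929 0.8089; -0.0935 0.8089 1.9026]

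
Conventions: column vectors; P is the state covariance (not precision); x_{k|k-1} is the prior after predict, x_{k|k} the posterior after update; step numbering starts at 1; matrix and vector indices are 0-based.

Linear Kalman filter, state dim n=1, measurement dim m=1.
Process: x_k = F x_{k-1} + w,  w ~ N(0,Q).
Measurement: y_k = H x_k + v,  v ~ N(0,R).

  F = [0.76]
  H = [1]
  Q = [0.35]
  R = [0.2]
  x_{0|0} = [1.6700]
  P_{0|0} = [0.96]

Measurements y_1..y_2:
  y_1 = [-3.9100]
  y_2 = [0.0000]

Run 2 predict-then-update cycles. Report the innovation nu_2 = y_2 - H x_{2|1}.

step 1: x^-=[1.2692]  P^-=[0.9045]  S=[1.1045]  K=[0.8189]  nu=[-5.1792]  x^+=[-2.9722]  P^+=[0.1638]
step 2: x^-=[-2.2588]  P^-=[0.4446]  S=[0.6446]  K=[0.6897]  nu=[2.2588]  x^+=[-0.7008]  P^+=[0.1379]

innov = [2.2588]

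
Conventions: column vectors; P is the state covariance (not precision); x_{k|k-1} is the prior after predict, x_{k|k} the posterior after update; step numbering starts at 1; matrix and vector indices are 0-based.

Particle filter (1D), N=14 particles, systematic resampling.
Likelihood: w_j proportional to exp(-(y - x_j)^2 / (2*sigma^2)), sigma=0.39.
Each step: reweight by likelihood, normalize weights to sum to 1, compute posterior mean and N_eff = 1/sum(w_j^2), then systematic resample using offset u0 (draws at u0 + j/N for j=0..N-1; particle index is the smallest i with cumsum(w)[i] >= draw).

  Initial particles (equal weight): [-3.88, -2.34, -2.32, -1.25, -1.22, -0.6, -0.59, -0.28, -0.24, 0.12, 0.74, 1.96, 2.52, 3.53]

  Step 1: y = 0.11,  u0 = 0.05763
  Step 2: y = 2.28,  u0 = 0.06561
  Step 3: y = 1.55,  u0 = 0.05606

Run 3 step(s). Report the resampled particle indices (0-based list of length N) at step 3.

step 1: w=[0.0000, 0.0000, 0.0000, 0.0008, 0.0010, 0.0648, 0.0679, 0.2062, 0.2273, 0.3398, 0.0922, 0.0000, 0.0000, 0.0000]  mean=-0.0844  Neff=4.4060  idx=[5, 6, 7, 7, 8, 8, 8, 8, 9, 9, 9, 9, 10, 10]
step 2: w=[0.0000, 0.0000, 0.0000, 0.0000, 0.0000, 0.0000, 0.0000, 0.0000, 0.0003, 0.0003, 0.0003, 0.0003, 0.4995, 0.4995]  mean=0.7393  Neff=2.0043  idx=[12, 12, 12, 12, 12, 12, 12, 13, 13, 13, 13, 13, 13, 13]
step 3: w=[0.0714, 0.0714, 0.0714, 0.0714, 0.0714, 0.0714, 0.0714, 0.0714, 0.0714, 0.0714, 0.0714, 0.0714, 0.0714, 0.0714]  mean=0.7400  Neff=14.0000  idx=[0, 1, 2, 3, 4, 5, 6, 7, 8, 9, 10, 11, 12, 13]

resampled_idx = [0, 1, 2, 3, 4, 5, 6, 7, 8, 9, 10, 11, 12, 13]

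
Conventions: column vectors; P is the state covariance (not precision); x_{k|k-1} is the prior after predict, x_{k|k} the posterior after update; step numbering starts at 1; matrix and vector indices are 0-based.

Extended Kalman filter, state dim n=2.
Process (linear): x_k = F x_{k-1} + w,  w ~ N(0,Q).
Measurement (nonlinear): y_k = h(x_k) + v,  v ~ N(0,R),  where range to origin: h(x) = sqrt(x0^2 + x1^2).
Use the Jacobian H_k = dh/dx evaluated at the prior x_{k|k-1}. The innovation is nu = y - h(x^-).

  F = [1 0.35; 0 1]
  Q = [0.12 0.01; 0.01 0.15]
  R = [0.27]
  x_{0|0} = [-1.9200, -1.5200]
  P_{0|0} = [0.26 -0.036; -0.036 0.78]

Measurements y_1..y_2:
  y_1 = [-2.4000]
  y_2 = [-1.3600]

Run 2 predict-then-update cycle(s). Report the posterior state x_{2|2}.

x_post = [-0.0023, -0.3748]

step 1: x^-=[-2.4520, -1.5200]  P^-=[0.4503 0.2470; 0.2470 0.9300]  H_jac=[-0.8499 -0.5269]  S=[1.0747]  K=[-0.4772; -0.6513]  nu=[-5.2849]  x^+=[0.0702, 1.9219]  P^+=[0.2056 -0.0870; -0.0870 0.4742]
step 2: x^-=[0.7429, 1.9219]  P^-=[0.3227 0.0889; 0.0889 0.6242]  H_jac=[0.3605 0.9327]  S=[0.9148]  K=[0.2179; 0.6715]  nu=[-3.4205]  x^+=[-0.0023, -0.3748]  P^+=[0.2793 -0.0449; -0.0449 0.2117]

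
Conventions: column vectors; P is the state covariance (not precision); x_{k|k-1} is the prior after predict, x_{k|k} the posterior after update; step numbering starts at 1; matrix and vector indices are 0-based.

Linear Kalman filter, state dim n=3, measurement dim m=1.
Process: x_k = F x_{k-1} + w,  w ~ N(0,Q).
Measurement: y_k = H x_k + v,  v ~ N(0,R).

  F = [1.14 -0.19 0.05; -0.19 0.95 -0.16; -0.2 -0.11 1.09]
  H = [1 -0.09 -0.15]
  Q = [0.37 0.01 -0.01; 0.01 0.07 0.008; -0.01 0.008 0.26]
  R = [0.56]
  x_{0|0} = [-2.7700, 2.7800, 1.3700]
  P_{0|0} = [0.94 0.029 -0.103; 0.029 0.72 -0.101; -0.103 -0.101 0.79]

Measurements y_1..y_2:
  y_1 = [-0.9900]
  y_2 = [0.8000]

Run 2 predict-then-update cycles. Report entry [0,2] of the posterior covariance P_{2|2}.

P_post[0,2] = 0.1759

step 1: x^-=[-3.6175, 2.9481, 1.7415]  P^-=[1.5972 -0.2855 -0.2742; -0.2855 0.7879 -0.2625; -0.2742 -0.2625 1.3153]  S=[2.3198]  K=[0.7173; -0.1367; -0.1931]  nu=[3.1541]  x^+=[-1.3550, 2.5170, 1.1325]  P^+=[0.4035 -0.0581 0.0471; -0.0581 0.7446 -0.3237; 0.0471 -0.3237 1.2288]
step 2: x^-=[-1.9663, 2.4674, 1.2286]  P^-=[0.9611 -0.3209 0.1124; -0.3209 0.9103 -0.6081; 0.1124 -0.6081 1.7997]  S=[1.5765]  K=[0.6172; -0.1976; -0.0652]  nu=[3.1727]  x^+=[-0.0081, 1.8403, 1.0217]  P^+=[0.3605 -0.1286 0.1759; -0.1286 0.8487 -0.6285; 0.1759 -0.6285 1.7930]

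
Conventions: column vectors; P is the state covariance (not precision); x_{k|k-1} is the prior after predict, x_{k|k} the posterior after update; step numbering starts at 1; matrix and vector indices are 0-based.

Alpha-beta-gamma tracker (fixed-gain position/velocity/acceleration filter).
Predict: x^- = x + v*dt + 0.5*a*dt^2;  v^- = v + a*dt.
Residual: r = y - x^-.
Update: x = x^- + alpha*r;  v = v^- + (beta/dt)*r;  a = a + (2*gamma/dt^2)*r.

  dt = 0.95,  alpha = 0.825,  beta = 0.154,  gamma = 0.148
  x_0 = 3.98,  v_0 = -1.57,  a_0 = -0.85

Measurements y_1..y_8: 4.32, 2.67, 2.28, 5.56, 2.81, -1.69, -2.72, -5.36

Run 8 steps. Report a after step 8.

a_post = -2.8223

step 1: x_pred=2.1049  r=2.2151  x^+=3.9324  v^+=-2.0184  a^+=-0.1235
step 2: x_pred=1.9591  r=0.7109  x^+=2.5456  v^+=-2.0205  a^+=0.1096
step 3: x_pred=0.6756  r=1.6044  x^+=1.9992  v^+=-1.6563  a^+=0.6359
step 4: x_pred=0.7127  r=4.8473  x^+=4.7117  v^+=-0.2664  a^+=2.2257
step 5: x_pred=5.4629  r=-2.6529  x^+=3.2743  v^+=1.4179  a^+=1.3556
step 6: x_pred=5.2330  r=-6.9230  x^+=-0.4785  v^+=1.5834  a^+=-0.9150
step 7: x_pred=0.6129  r=-3.3329  x^+=-2.1367  v^+=0.1739  a^+=-2.0081
step 8: x_pred=-2.8777  r=-2.4823  x^+=-4.9256  v^+=-2.1362  a^+=-2.8223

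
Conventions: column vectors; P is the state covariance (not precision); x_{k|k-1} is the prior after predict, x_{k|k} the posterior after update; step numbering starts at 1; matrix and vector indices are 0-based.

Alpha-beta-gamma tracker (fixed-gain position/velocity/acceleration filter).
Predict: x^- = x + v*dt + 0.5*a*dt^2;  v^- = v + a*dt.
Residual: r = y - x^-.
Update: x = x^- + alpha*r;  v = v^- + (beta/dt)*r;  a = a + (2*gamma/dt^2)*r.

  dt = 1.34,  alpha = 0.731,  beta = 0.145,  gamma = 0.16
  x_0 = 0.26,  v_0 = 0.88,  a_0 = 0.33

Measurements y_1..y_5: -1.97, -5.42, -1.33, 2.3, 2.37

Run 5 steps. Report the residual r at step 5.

step 1: x_pred=1.7355  r=-3.7055  x^+=-0.9732  v^+=0.9212  a^+=-0.3304
step 2: x_pred=-0.0354  r=-5.3846  x^+=-3.9715  v^+=-0.1041  a^+=-1.2900
step 3: x_pred=-5.2692  r=3.9392  x^+=-2.3896  v^+=-1.4064  a^+=-0.5880
step 4: x_pred=-4.8021  r=7.1021  x^+=0.3895  v^+=-1.4258  a^+=0.6777
step 5: x_pred=-0.9126  r=3.2826  x^+=1.4870  v^+=-0.1624  a^+=1.2627

resid = 3.2826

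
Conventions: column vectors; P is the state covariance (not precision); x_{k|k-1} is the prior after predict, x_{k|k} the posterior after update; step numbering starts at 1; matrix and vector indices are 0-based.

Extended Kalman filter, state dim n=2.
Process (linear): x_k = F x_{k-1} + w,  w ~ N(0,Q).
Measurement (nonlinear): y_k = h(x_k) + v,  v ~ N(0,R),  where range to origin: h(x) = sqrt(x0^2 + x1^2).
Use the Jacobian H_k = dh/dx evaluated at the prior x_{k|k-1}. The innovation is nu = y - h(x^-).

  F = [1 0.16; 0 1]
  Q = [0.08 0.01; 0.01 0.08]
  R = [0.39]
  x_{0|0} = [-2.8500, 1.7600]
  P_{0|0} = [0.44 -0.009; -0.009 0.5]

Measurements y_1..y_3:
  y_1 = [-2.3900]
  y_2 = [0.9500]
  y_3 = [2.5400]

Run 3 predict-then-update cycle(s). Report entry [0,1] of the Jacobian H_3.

H_jac[0,1] = 0.9974

step 1: x^-=[-2.5684, 1.7600]  P^-=[0.5299 0.0810; 0.0810 0.5800]  H_jac=[-0.8249 0.5653]  S=[0.8604]  K=[-0.4549; 0.3034]  nu=[-5.5036]  x^+=[-0.0651, 0.0902]  P^+=[0.3519 0.1997; 0.1997 0.5008]
step 2: x^-=[-0.0506, 0.0902]  P^-=[0.5086 0.2899; 0.2899 0.5808]  H_jac=[-0.4895 0.8720]  S=[0.7061]  K=[0.0054; 0.5164]  nu=[0.8465]  x^+=[-0.0461, 0.5273]  P^+=[0.5086 0.2879; 0.2879 0.3925]
step 3: x^-=[0.0383, 0.5273]  P^-=[0.6908 0.3607; 0.3607 0.4725]  H_jac=[0.0724 0.9974]  S=[0.9158]  K=[0.4475; 0.5432]  nu=[2.0113]  x^+=[0.9382, 1.6198]  P^+=[0.5075 0.1381; 0.1381 0.2024]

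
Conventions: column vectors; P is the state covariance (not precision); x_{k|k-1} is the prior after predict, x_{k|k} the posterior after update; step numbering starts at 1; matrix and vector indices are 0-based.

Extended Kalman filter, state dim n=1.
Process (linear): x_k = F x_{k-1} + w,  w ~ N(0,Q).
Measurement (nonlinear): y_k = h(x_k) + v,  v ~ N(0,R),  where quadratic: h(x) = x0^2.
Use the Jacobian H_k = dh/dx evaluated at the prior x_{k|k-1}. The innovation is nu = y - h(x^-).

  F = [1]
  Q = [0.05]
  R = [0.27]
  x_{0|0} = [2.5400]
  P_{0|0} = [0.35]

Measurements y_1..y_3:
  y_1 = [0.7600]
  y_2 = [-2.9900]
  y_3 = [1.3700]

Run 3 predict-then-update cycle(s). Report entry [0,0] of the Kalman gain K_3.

K[0,0] = 0.1455

step 1: x^-=[2.5400]  P^-=[0.4000]  H_jac=[5.0800]  S=[10.5926]  K=[0.1918]  nu=[-5.6916]  x^+=[1.4482]  P^+=[0.0102]
step 2: x^-=[1.4482]  P^-=[0.0602]  H_jac=[2.8963]  S=[0.7750]  K=[0.2250]  nu=[-5.0872]  x^+=[0.3037]  P^+=[0.0210]
step 3: x^-=[0.3037]  P^-=[0.0710]  H_jac=[0.6074]  S=[0.2962]  K=[0.1455]  nu=[1.2778]  x^+=[0.4897]  P^+=[0.0647]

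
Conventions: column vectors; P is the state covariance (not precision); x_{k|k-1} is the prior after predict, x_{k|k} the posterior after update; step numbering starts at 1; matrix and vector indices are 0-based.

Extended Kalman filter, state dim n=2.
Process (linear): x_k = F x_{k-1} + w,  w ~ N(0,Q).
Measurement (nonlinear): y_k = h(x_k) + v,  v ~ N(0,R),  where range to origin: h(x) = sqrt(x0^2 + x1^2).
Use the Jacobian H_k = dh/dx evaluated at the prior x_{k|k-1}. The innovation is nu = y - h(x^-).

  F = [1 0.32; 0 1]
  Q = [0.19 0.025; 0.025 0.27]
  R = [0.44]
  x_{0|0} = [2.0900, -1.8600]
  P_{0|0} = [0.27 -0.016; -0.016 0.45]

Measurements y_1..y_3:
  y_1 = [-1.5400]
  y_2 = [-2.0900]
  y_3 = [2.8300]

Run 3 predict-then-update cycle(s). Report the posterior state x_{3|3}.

x_post = [-1.9182, -1.5463]

step 1: x^-=[1.4948, -1.8600]  P^-=[0.4958 0.1530; 0.1530 0.7200]  H_jac=[0.6264 -0.7795]  S=[0.9226]  K=[0.2074; -0.5044]  nu=[-3.9262]  x^+=[0.6805, 0.1204]  P^+=[0.4562 0.2495; 0.2495 0.4853]
step 2: x^-=[0.7190, 0.1204]  P^-=[0.8555 0.4298; 0.4298 0.7553]  H_jac=[0.9863 0.1652]  S=[1.4328]  K=[0.6384; 0.3829]  nu=[-2.8191]  x^+=[-1.0808, -0.9590]  P^+=[0.2715 0.0795; 0.0795 0.5452]
step 3: x^-=[-1.3876, -0.9590]  P^-=[0.5682 0.2790; 0.2790 0.8152]  H_jac=[-0.8226 -0.5685]  S=[1.3490]  K=[-0.4641; -0.5137]  nu=[1.1432]  x^+=[-1.9182, -1.5463]  P^+=[0.2777 -0.0426; -0.0426 0.4592]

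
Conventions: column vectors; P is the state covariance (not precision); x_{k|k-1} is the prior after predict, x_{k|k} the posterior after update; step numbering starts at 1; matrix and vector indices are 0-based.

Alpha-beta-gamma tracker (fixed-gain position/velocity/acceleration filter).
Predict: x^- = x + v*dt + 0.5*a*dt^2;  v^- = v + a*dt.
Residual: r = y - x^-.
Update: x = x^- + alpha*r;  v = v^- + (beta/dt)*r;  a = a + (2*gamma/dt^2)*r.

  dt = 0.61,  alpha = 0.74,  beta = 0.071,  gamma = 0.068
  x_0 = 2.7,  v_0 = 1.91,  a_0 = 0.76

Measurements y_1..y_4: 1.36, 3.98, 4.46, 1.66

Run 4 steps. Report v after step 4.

step 1: x_pred=4.0065  r=-2.6465  x^+=2.0481  v^+=2.0656  a^+=-0.2073
step 2: x_pred=3.2695  r=0.7105  x^+=3.7953  v^+=2.0218  a^+=0.0524
step 3: x_pred=5.0383  r=-0.5783  x^+=4.6104  v^+=1.9865  a^+=-0.1590
step 4: x_pred=5.7925  r=-4.1325  x^+=2.7345  v^+=1.4085  a^+=-1.6694

v_post = 1.4085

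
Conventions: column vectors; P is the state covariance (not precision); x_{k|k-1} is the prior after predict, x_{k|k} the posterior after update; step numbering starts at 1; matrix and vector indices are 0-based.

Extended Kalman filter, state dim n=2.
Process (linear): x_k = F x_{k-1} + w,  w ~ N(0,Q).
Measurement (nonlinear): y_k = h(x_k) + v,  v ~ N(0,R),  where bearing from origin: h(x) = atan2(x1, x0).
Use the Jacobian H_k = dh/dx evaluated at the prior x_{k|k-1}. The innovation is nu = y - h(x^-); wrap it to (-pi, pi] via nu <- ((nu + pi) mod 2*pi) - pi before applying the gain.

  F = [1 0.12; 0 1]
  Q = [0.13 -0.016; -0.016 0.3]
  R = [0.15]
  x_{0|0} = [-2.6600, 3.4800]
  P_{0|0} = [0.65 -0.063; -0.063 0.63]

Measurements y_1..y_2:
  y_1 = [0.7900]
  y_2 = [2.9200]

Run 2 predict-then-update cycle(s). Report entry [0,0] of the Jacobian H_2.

step 1: x^-=[-2.2424, 3.4800]  P^-=[0.7740 -0.0034; -0.0034 0.9300]  H_jac=[-0.2030 -0.1308]  S=[0.1976]  K=[-0.7928; -0.6121]  nu=[-1.3532]  x^+=[-1.1695, 4.3084]  P^+=[0.6497 -0.0993; -0.0993 0.8559]
step 2: x^-=[-0.6525, 4.3084]  P^-=[0.7682 -0.0126; -0.0126 1.1559]  H_jac=[-0.2269 -0.0344]  S=[0.1907]  K=[-0.9117; -0.1933]  nu=[1.1989]  x^+=[-1.7455, 4.0766]  P^+=[0.6097 -0.0462; -0.0462 1.1488]

H_jac[0,0] = -0.2269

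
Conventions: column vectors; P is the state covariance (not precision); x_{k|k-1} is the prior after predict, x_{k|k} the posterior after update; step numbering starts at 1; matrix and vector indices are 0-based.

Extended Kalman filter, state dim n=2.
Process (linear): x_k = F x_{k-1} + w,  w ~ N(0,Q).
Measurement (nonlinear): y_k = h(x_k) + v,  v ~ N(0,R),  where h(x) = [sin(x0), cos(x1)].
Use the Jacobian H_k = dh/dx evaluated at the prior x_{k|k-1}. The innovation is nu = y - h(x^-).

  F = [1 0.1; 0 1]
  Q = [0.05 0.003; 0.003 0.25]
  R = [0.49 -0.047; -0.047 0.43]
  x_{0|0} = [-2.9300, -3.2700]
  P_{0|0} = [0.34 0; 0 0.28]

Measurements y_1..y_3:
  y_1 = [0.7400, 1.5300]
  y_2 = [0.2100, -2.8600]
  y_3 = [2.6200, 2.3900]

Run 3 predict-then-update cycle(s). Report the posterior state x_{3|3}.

step 1: x^-=[-3.2570, -3.2700]  P^-=[0.3928 0.0310; 0.0310 0.5300]  H_jac=[-0.9933 0.0000; 0.0000 -0.1281]  S=[0.8776 -0.0431; -0.0431 0.4387]  K=[-0.4472 -0.0529; -0.0429 -0.1589]  nu=[0.6248, 2.5218]  x^+=[-3.6699, -3.6975]  P^+=[0.2181 0.0136; 0.0136 0.5179]
step 2: x^-=[-4.0397, -3.6975]  P^-=[0.2760 0.0684; 0.0684 0.7679]  H_jac=[-0.6231 0.0000; 0.0000 -0.5278]  S=[0.5972 -0.0245; -0.0245 0.6439]  K=[-0.2907 -0.0671; -0.0974 -0.6331]  nu=[-0.5721, -2.0106]  x^+=[-3.7383, -2.3689]  P^+=[0.2236 0.0288; 0.0288 0.5072]
step 3: x^-=[-3.9752, -2.3689]  P^-=[0.2844 0.0825; 0.0825 0.7572]  H_jac=[-0.6722 0.0000; 0.0000 0.6981]  S=[0.6185 -0.0857; -0.0857 0.7990]  K=[-0.3036 0.0395; 0.0020 0.6618]  nu=[1.8796, 3.1060]  x^+=[-4.4231, -0.3096]  P^+=[0.2241 0.0448; 0.0448 0.4075]

x_post = [-4.4231, -0.3096]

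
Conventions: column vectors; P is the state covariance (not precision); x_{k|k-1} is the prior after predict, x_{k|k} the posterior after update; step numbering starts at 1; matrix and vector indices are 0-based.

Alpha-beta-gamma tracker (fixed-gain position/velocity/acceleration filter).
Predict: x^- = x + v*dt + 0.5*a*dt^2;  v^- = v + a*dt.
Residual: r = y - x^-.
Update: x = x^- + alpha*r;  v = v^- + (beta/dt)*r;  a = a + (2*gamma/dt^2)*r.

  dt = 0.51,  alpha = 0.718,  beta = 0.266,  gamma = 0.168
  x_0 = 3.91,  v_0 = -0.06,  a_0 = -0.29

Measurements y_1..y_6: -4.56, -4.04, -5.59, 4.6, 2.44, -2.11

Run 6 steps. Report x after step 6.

x_post = 1.0211

step 1: x_pred=3.8417  r=-8.4017  x^+=-2.1907  v^+=-4.5900  a^+=-11.1434
step 2: x_pred=-5.9808  r=1.9408  x^+=-4.5873  v^+=-9.2608  a^+=-8.6362
step 3: x_pred=-10.4335  r=4.8435  x^+=-6.9559  v^+=-11.1391  a^+=-2.3794
step 4: x_pred=-12.9462  r=17.5462  x^+=-0.3480  v^+=-3.2010  a^+=20.2870
step 5: x_pred=0.6578  r=1.7822  x^+=1.9374  v^+=8.0749  a^+=22.5893
step 6: x_pred=8.9934  r=-11.1034  x^+=1.0211  v^+=13.8043  a^+=8.2459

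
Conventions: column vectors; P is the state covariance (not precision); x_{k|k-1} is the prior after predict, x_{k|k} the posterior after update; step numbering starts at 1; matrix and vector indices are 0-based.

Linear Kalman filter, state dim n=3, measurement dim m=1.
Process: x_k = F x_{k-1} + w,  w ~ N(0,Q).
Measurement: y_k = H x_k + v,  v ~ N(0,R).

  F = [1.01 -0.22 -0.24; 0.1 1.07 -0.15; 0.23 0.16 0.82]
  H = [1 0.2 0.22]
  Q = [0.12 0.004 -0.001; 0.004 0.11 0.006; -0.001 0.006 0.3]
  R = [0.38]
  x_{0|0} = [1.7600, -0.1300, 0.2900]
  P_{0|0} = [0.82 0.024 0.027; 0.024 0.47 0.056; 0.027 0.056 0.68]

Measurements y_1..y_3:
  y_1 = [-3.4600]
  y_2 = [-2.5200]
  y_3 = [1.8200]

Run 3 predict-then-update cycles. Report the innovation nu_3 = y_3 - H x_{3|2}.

step 1: x^-=[1.7366, -0.0066, 0.6218]  P^-=[1.0006 0.0088 0.0504; 0.0088 0.6580 0.0770; 0.0504 0.0770 0.8393]  S=[1.4800]  K=[0.6847; 0.1063; 0.1692]  nu=[-5.3321]  x^+=[-1.9145, -0.5735, -0.2805]  P^+=[0.3066 -0.0989 -0.1211; -0.0989 0.6412 0.0504; -0.1211 0.0504 0.7969]
step 2: x^-=[-1.7402, -0.7630, -0.7621]  P^-=[0.6177 -0.1821 -0.2248; -0.1821 0.8314 0.0362; -0.2248 0.0362 0.8287]  S=[0.9025]  K=[0.5893; -0.0087; -0.0390]  nu=[-0.4596]  x^+=[-2.0110, -0.7590, -0.7442]  P^+=[0.3043 -0.1775 -0.2040; -0.1775 0.8313 0.0359; -0.2040 0.0359 0.8274]
step 3: x^-=[-1.6855, -0.9016, -1.1942]  P^-=[0.6999 -0.2913 -0.3077; -0.2913 1.0401 0.0280; -0.3077 0.0280 0.8131]  S=[0.9114]  K=[0.6297; -0.0846; -0.1352]  nu=[3.9486]  x^+=[0.8010, -1.2356, -1.7279]  P^+=[0.3385 -0.2427 -0.2301; -0.2427 1.0336 0.0175; -0.2301 0.0175 0.7964]

innov = [3.9486]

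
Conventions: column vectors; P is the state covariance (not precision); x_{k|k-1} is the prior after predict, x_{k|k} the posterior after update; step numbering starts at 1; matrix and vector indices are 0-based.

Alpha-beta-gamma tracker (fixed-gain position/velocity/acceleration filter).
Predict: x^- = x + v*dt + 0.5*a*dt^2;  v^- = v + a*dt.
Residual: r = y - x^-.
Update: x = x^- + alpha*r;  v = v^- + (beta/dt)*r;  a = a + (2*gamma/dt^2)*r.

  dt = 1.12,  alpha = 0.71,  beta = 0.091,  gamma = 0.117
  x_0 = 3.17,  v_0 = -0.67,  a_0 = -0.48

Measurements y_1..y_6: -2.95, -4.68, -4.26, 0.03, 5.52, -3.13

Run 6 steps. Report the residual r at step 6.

step 1: x_pred=2.1185  r=-5.0685  x^+=-1.4801  v^+=-1.6194  a^+=-1.4255
step 2: x_pred=-4.1879  r=-0.4921  x^+=-4.5373  v^+=-3.2560  a^+=-1.5173
step 3: x_pred=-9.1356  r=4.8756  x^+=-5.6739  v^+=-4.5592  a^+=-0.6078
step 4: x_pred=-11.1614  r=11.1914  x^+=-3.2155  v^+=-4.3306  a^+=1.4799
step 5: x_pred=-7.1376  r=12.6576  x^+=1.8493  v^+=-1.6447  a^+=3.8411
step 6: x_pred=2.4164  r=-5.5464  x^+=-1.5215  v^+=2.2067  a^+=2.8064

resid = -5.5464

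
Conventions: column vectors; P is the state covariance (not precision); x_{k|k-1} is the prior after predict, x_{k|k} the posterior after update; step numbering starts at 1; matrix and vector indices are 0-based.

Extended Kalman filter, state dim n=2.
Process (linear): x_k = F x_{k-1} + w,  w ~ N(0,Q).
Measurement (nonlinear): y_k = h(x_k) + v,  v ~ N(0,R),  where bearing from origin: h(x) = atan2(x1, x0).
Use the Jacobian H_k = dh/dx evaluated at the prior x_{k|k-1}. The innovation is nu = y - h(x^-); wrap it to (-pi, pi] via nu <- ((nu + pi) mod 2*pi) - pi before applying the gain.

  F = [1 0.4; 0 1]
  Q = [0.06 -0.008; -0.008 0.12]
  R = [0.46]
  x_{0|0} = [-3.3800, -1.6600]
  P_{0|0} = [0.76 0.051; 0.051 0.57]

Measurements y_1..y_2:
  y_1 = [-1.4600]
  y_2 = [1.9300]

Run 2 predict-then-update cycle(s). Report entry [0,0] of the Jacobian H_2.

step 1: x^-=[-4.0440, -1.6600]  P^-=[0.9520 0.2710; 0.2710 0.6900]  H_jac=[0.0869 -0.2116]  S=[0.4881]  K=[0.0519; -0.2509]  nu=[1.2921]  x^+=[-3.9769, -1.9842]  P^+=[0.9507 0.2774; 0.2774 0.6593]
step 2: x^-=[-4.7706, -1.9842]  P^-=[1.3381 0.5331; 0.5331 0.7793]  H_jac=[0.0743 -0.1787]  S=[0.4781]  K=[0.0088; -0.2084]  nu=[-1.6058]  x^+=[-4.7847, -1.6496]  P^+=[1.3380 0.5339; 0.5339 0.7585]

H_jac[0,0] = 0.0743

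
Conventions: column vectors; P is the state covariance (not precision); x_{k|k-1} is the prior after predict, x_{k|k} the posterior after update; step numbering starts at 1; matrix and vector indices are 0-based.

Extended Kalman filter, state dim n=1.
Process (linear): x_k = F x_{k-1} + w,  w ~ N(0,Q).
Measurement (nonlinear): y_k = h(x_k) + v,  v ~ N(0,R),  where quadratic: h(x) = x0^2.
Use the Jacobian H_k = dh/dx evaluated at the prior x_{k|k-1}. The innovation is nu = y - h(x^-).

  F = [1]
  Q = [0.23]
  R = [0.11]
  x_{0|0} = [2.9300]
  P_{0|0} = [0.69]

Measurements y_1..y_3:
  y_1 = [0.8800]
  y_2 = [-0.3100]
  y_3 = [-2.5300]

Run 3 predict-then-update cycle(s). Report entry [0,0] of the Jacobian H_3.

step 1: x^-=[2.9300]  P^-=[0.9200]  H_jac=[5.8600]  S=[31.7024]  K=[0.1701]  nu=[-7.7049]  x^+=[1.6197]  P^+=[0.0032]
step 2: x^-=[1.6197]  P^-=[0.2332]  H_jac=[3.2395]  S=[2.5572]  K=[0.2954]  nu=[-2.9335]  x^+=[0.7531]  P^+=[0.0100]
step 3: x^-=[0.7531]  P^-=[0.2400]  H_jac=[1.5063]  S=[0.6546]  K=[0.5523]  nu=[-3.0972]  x^+=[-0.9576]  P^+=[0.0403]

H_jac[0,0] = 1.5063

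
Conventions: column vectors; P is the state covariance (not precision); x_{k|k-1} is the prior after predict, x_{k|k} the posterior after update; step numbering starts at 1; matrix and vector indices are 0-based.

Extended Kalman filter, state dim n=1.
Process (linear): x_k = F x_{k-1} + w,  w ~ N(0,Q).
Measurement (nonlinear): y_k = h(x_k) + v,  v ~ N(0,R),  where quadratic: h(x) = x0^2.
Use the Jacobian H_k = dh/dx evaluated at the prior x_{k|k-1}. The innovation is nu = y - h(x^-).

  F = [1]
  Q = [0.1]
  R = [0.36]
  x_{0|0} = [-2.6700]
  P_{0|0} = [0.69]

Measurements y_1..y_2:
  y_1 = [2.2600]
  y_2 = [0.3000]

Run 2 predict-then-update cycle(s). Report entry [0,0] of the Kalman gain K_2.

step 1: x^-=[-2.6700]  P^-=[0.7900]  H_jac=[-5.3400]  S=[22.8873]  K=[-0.1843]  nu=[-4.8689]  x^+=[-1.7726]  P^+=[0.0124]
step 2: x^-=[-1.7726]  P^-=[0.1124]  H_jac=[-3.5451]  S=[1.7730]  K=[-0.2248]  nu=[-2.8420]  x^+=[-1.1337]  P^+=[0.0228]

K[0,0] = -0.2248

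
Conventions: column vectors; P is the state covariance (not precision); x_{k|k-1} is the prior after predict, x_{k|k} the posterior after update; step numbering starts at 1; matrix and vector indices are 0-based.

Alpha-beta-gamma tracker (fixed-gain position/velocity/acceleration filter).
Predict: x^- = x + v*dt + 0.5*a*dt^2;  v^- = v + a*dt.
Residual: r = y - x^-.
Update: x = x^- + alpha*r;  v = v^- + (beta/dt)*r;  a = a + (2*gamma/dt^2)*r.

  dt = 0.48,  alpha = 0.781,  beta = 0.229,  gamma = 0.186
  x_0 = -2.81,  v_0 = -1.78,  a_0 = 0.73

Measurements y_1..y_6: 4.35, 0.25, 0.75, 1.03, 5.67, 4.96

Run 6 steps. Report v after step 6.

step 1: x_pred=-3.5803  r=7.9303  x^+=2.6133  v^+=2.3538  a^+=13.5341
step 2: x_pred=5.3022  r=-5.0522  x^+=1.3564  v^+=6.4399  a^+=5.3769
step 3: x_pred=5.0670  r=-4.3170  x^+=1.6954  v^+=6.9612  a^+=-1.5933
step 4: x_pred=4.8533  r=-3.8233  x^+=1.8673  v^+=4.3724  a^+=-7.7662
step 5: x_pred=3.0714  r=2.5986  x^+=5.1009  v^+=1.8844  a^+=-3.5706
step 6: x_pred=5.5941  r=-0.6341  x^+=5.0989  v^+=-0.1320  a^+=-4.5944

v_post = -0.1320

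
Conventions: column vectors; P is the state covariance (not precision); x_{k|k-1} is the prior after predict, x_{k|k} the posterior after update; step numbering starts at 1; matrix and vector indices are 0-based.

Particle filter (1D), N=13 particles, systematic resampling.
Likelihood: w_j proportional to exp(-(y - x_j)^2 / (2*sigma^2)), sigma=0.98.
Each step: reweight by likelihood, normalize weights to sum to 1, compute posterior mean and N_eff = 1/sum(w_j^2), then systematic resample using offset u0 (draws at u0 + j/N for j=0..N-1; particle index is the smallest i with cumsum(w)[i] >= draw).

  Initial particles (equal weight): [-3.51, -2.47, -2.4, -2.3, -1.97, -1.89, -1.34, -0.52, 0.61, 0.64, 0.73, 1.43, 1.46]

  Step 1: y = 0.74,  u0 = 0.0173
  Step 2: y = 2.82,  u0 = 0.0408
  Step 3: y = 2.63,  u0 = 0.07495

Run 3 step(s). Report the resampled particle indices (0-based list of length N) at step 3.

step 1: w=[0.0000, 0.0009, 0.0011, 0.0016, 0.0043, 0.0053, 0.0205, 0.0851, 0.1928, 0.1935, 0.1945, 0.1518, 0.1485]  mean=0.7186  Neff=6.0499  idx=[6, 7, 8, 8, 9, 9, 9, 10, 10, 11, 11, 12, 12]
step 2: w=[0.0001, 0.0014, 0.0372, 0.0372, 0.0398, 0.0398, 0.0398, 0.0487, 0.0487, 0.1730, 0.1730, 0.1806, 0.1806]  mean=1.2143  Neff=7.2796  idx=[3, 5, 6, 8, 9, 9, 10, 10, 11, 11, 11, 12, 12]
step 3: w=[0.0245, 0.0261, 0.0261, 0.0314, 0.0971, 0.0971, 0.0971, 0.0971, 0.1007, 0.1007, 0.1007, 0.1007, 0.1007]  mean=1.3617  Neff=10.9465  idx=[2, 4, 5, 6, 6, 7, 8, 9, 9, 10, 11, 12, 12]

resampled_idx = [2, 4, 5, 6, 6, 7, 8, 9, 9, 10, 11, 12, 12]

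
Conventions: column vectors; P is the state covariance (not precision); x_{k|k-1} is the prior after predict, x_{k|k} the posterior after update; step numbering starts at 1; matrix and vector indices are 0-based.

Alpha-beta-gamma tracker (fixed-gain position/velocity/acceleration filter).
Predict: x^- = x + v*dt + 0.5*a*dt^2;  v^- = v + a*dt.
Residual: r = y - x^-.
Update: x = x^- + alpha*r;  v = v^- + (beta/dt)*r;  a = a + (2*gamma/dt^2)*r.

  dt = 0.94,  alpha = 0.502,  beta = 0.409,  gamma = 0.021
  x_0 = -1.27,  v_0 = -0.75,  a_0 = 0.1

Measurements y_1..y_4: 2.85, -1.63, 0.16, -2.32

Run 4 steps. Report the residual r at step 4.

step 1: x_pred=-1.9308  r=4.7808  x^+=0.4692  v^+=1.4242  a^+=0.3272
step 2: x_pred=1.9524  r=-3.5824  x^+=0.1541  v^+=0.1730  a^+=0.1570
step 3: x_pred=0.3861  r=-0.2261  x^+=0.2726  v^+=0.2222  a^+=0.1462
step 4: x_pred=0.5461  r=-2.8661  x^+=-0.8927  v^+=-0.8874  a^+=0.0100

resid = -2.8661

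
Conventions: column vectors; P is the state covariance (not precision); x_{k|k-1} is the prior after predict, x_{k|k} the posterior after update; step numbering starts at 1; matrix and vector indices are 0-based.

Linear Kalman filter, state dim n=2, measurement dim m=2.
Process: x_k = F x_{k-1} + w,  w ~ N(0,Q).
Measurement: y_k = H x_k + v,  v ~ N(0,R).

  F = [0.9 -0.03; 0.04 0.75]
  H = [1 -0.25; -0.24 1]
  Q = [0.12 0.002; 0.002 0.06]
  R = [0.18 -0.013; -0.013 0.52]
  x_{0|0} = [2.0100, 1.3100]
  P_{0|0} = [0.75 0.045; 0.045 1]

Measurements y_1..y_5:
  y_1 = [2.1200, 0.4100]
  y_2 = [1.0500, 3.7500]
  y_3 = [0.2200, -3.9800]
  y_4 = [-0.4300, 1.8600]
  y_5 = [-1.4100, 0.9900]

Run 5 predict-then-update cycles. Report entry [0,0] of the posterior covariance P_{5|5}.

P_post[0,0] = 0.0993

step 1: x^-=[1.7697, 1.0629]  P^-=[0.7260 0.0368; 0.0368 0.6264]  S=[0.9267 -0.3048; -0.3048 1.1705]  K=[0.8037 0.0919; 0.0484 0.5402]  nu=[0.6160, -0.2282]  x^+=[2.2438, 0.9695]  P^+=[0.1626 0.0763; 0.0763 0.2986]
step 2: x^-=[1.9904, 0.8169]  P^-=[0.2478 0.0526; 0.0526 0.2328]  S=[0.4161 -0.0749; -0.0749 0.7418]  K=[0.5728 0.0486; 0.0407 0.3009]  nu=[-0.7361, 3.4108]  x^+=[1.7344, 1.8133]  P^+=[0.1137 0.0451; 0.0451 0.1668]
step 3: x^-=[1.5065, 1.4293]  P^-=[0.2098 0.0327; 0.0327 0.1567]  S=[0.3833 -0.0678; -0.0678 0.6731]  K=[0.5310 0.0273; 0.0227 0.2234]  nu=[-0.9292, -5.0478]  x^+=[0.8752, 0.2804]  P^+=[0.1032 0.0321; 0.0321 0.1236]
step 4: x^-=[0.7793, 0.2453]  P^-=[0.2020 0.0246; 0.0246 0.1316]  S=[0.3780 -0.0684; -0.0684 0.6515]  K=[0.5215 0.0180; 0.0131 0.1943]  nu=[-1.1479, 1.8017]  x^+=[0.2130, 0.5805]  P^+=[0.1003 0.0266; 0.0266 0.1073]
step 5: x^-=[0.1743, 0.4439]  P^-=[0.1999 0.0212; 0.0212 0.1221]  S=[0.3770 -0.0691; -0.0691 0.6435]  K=[0.5188 0.0140; 0.0086 0.1828]  nu=[-1.4734, 0.5880]  x^+=[-0.5819, 0.5386]  P^+=[0.0993 0.0244; 0.0244 0.1008]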